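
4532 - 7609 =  - 3077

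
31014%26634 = 4380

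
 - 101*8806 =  - 889406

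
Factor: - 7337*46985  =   - 5^1*11^1 * 23^1 * 29^1*9397^1 = -344728945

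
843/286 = 843/286=2.95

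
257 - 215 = 42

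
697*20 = 13940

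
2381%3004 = 2381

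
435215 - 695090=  - 259875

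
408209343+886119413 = 1294328756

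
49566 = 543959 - 494393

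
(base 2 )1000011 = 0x43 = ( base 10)67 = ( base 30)27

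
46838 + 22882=69720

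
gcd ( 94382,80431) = 1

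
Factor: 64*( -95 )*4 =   -  24320 = -2^8 * 5^1*19^1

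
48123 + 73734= 121857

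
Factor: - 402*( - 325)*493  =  64410450 = 2^1 * 3^1 * 5^2*13^1*17^1 * 29^1*67^1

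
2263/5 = 452 + 3/5= 452.60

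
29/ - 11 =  - 3 + 4/11 = - 2.64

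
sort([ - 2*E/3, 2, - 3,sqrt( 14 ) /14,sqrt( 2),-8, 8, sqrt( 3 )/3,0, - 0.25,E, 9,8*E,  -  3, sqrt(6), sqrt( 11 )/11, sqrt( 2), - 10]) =[ - 10, - 8, - 3,-3, - 2 * E/3,  -  0.25, 0,sqrt( 14)/14,sqrt( 11) /11,sqrt (3 )/3,sqrt( 2),sqrt( 2 ),2, sqrt( 6 ),E,8, 9,8 * E]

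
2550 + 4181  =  6731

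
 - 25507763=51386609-76894372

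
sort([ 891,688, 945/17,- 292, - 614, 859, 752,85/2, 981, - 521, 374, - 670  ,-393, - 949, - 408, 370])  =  [ - 949, - 670, - 614, - 521, - 408,- 393, - 292, 85/2, 945/17,  370, 374,688,752,859, 891,981 ] 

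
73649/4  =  73649/4= 18412.25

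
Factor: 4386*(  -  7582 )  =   - 2^2*3^1*  17^2*43^1 * 223^1 = - 33254652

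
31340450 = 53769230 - 22428780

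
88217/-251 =-88217/251=- 351.46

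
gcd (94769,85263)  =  97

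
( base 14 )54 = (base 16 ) 4a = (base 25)2O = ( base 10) 74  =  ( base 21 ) 3B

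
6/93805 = 6/93805 = 0.00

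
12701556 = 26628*477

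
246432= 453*544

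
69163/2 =34581 + 1/2 = 34581.50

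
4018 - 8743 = - 4725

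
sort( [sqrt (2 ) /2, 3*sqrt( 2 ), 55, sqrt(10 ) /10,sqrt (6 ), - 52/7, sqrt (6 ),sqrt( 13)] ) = [  -  52/7,  sqrt( 10 ) /10,sqrt (2 ) /2, sqrt( 6),sqrt( 6 ), sqrt(13),3*sqrt ( 2),  55]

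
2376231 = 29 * 81939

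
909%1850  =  909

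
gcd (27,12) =3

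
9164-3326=5838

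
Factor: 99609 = 3^1*33203^1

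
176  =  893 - 717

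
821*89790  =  73717590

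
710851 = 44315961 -43605110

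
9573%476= 53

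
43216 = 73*592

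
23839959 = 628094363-604254404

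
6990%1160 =30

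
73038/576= 12173/96=126.80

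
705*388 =273540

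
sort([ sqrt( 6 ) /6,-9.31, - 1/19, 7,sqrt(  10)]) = [ - 9.31, - 1/19 , sqrt ( 6) /6, sqrt( 10), 7 ] 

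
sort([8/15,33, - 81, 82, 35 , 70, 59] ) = [ - 81,8/15,33,35,59,70,  82]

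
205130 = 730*281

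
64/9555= 64/9555 = 0.01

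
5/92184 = 5/92184 = 0.00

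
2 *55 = 110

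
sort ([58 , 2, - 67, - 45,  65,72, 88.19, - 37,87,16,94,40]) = [ - 67, - 45, - 37,2,16,40, 58,65,72,87  ,  88.19,94 ]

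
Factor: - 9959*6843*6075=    - 414007829775 = - 3^6*5^2*23^1 * 433^1*2281^1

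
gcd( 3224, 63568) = 8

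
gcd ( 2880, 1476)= 36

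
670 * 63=42210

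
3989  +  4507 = 8496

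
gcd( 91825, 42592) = 1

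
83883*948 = 79521084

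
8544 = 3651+4893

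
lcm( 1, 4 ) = 4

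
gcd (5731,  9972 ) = 1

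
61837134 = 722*85647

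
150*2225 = 333750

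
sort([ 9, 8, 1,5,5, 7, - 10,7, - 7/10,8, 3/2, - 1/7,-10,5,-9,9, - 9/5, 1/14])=[ - 10, - 10, - 9, - 9/5, - 7/10,-1/7,1/14,1,3/2, 5, 5,5,7,  7, 8 , 8, 9,9]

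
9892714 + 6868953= 16761667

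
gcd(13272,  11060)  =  2212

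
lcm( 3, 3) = 3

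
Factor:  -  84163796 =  - 2^2*97^1* 216917^1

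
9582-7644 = 1938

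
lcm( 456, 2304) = 43776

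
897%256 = 129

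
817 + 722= 1539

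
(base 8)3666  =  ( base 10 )1974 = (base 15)8b9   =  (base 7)5520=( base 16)7b6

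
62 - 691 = -629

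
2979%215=184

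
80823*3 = 242469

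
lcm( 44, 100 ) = 1100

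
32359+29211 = 61570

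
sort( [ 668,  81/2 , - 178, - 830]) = [ - 830, - 178, 81/2,668 ] 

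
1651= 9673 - 8022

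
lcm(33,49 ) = 1617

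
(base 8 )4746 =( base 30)2oe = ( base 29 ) 30B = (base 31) 2JN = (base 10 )2534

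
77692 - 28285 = 49407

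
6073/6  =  6073/6 =1012.17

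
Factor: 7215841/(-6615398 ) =-2^( - 1) * 23^(- 1) * 113^1 * 63857^1*143813^(- 1) 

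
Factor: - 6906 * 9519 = -65738214 = - 2^1*3^2*19^1*167^1*1151^1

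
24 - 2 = 22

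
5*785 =3925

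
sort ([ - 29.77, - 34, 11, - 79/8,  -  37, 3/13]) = [ - 37, - 34, - 29.77, - 79/8,3/13,11] 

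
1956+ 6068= 8024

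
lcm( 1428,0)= 0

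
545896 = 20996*26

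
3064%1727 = 1337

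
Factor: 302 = 2^1*151^1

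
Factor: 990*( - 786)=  - 778140 = -2^2*3^3*5^1*11^1*131^1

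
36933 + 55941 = 92874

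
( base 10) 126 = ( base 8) 176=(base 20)66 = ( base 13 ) 99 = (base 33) 3R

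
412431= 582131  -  169700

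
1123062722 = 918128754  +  204933968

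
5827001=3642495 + 2184506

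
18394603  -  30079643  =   - 11685040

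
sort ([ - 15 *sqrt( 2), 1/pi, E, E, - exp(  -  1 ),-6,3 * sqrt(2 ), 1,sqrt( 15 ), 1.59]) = [ - 15*sqrt(2), - 6 , - exp( - 1 ),1/pi,1,  1.59, E,E,sqrt(15),3 * sqrt(2 )]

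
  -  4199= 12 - 4211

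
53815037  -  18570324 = 35244713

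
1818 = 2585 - 767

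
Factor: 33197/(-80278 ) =-373/902=-2^(-1) * 11^(-1) * 41^(-1 ) * 373^1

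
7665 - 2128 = 5537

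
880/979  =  80/89 = 0.90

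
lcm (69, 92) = 276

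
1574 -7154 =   -  5580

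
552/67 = 8 + 16/67 = 8.24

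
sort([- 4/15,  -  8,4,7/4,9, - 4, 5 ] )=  [ - 8,  -  4,-4/15, 7/4,4,5 , 9] 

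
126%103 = 23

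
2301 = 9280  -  6979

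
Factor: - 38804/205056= - 109/576 = - 2^(  -  6) *3^( - 2)*109^1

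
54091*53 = 2866823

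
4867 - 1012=3855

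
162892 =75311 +87581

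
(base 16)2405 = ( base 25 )eil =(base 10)9221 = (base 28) bl9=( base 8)22005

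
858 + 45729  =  46587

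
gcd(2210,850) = 170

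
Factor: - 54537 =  - 3^1 * 7^3*53^1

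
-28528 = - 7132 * 4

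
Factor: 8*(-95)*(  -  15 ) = 11400 = 2^3*3^1 * 5^2*19^1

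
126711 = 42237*3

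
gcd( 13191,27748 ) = 1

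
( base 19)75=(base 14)9C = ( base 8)212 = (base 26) 58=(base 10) 138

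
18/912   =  3/152 =0.02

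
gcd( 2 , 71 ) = 1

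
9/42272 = 9/42272 = 0.00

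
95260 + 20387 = 115647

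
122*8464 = 1032608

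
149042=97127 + 51915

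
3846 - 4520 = -674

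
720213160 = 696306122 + 23907038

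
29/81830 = 29/81830=0.00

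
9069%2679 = 1032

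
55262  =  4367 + 50895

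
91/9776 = 7/752 =0.01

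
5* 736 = 3680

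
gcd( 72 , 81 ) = 9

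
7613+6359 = 13972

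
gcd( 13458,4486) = 4486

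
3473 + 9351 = 12824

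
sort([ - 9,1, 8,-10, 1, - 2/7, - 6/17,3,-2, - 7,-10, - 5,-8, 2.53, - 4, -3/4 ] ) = [ - 10, - 10, - 9 , - 8,  -  7, - 5, - 4, - 2, - 3/4, - 6/17,  -  2/7, 1, 1, 2.53,3,8 ] 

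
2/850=1/425 = 0.00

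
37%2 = 1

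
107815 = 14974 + 92841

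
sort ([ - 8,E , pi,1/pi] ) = [-8,  1/pi,E, pi ] 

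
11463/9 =1273  +  2/3 =1273.67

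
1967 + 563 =2530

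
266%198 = 68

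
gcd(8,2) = 2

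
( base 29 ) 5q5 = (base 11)3803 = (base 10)4964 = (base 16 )1364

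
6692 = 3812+2880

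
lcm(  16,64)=64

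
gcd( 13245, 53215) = 5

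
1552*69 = 107088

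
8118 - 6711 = 1407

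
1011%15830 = 1011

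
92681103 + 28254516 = 120935619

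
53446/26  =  2055 + 8/13 =2055.62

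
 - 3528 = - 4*882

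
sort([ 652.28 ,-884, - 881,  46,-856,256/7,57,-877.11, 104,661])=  [ - 884, - 881, -877.11, - 856,256/7, 46, 57, 104, 652.28, 661]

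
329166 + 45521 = 374687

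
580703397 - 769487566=- 188784169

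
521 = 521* 1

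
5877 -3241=2636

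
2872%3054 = 2872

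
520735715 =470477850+50257865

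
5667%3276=2391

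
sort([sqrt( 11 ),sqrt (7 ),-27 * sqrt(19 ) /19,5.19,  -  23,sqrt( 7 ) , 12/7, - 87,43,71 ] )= [ - 87 , - 23,  -  27*sqrt (19 )/19, 12/7,sqrt(7),sqrt(7),  sqrt(11), 5.19,43, 71] 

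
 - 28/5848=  - 7/1462 = - 0.00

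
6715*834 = 5600310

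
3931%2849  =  1082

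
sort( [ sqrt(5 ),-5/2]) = [ - 5/2, sqrt(5 ) ] 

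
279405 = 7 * 39915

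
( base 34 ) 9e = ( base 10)320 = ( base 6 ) 1252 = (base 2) 101000000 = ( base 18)he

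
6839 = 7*977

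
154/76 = 2 + 1/38 = 2.03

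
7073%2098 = 779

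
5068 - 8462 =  - 3394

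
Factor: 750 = 2^1*3^1*5^3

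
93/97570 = 93/97570= 0.00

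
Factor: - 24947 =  - 13^1 * 19^1*101^1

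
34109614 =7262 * 4697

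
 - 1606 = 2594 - 4200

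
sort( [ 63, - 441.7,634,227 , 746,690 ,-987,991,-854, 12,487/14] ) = [-987,-854, - 441.7,12,487/14,63,227,634 , 690,746,  991]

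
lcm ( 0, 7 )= 0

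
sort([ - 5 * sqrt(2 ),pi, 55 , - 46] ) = [ - 46,- 5*sqrt(2 ), pi, 55]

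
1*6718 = 6718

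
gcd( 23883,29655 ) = 3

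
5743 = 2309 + 3434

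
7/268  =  7/268= 0.03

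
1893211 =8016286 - 6123075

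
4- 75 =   -  71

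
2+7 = 9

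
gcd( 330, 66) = 66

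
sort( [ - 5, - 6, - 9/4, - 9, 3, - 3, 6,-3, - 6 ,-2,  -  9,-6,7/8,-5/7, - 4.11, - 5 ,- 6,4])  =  [ - 9  , - 9,- 6  , - 6, - 6,-6,-5,-5,-4.11, - 3, - 3, - 9/4,  -  2, - 5/7,7/8,3, 4, 6]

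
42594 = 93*458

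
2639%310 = 159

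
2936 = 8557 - 5621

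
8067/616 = 13+59/616 = 13.10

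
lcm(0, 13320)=0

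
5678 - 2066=3612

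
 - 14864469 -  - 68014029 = 53149560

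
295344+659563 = 954907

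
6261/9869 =6261/9869 =0.63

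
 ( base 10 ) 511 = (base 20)15b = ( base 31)gf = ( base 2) 111111111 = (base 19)17h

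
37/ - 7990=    - 1 + 7953/7990 = - 0.00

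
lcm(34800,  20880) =104400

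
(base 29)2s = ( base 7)152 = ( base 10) 86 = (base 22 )3K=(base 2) 1010110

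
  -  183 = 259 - 442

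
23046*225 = 5185350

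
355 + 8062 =8417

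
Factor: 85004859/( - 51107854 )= - 2^ ( - 1)*3^1*7^( - 1 )*1453^1*19501^1*3650561^( - 1 ) 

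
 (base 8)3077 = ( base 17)591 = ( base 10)1599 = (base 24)2if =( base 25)2DO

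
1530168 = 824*1857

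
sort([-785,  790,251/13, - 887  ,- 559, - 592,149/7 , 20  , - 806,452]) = [ - 887, - 806, -785,- 592 , - 559, 251/13, 20, 149/7, 452 , 790 ] 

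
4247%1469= 1309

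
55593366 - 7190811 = 48402555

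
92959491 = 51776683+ 41182808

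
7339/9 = 7339/9 = 815.44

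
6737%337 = 334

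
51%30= 21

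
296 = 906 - 610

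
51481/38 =1354+29/38 =1354.76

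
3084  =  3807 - 723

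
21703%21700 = 3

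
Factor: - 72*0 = 0= 0^1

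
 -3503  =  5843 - 9346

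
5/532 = 5/532 = 0.01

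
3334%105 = 79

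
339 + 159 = 498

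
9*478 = 4302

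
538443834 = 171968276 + 366475558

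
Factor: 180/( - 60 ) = - 3= -3^1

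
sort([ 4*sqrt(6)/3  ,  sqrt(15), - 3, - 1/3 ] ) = [ - 3 ,-1/3,4 *sqrt( 6)/3, sqrt(15) ]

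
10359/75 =3453/25= 138.12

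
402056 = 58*6932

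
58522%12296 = 9338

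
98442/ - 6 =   -  16407/1  =  - 16407.00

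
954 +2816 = 3770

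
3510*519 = 1821690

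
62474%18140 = 8054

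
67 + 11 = 78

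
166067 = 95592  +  70475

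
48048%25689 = 22359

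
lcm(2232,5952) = 17856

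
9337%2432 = 2041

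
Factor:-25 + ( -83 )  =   - 2^2 * 3^3= -  108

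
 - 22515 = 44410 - 66925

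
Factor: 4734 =2^1*3^2*263^1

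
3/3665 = 3/3665 = 0.00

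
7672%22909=7672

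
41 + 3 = 44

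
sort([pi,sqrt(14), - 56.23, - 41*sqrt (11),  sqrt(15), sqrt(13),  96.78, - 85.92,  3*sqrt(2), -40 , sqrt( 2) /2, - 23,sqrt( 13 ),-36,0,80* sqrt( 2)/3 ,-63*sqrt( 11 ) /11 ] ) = [  -  41 * sqrt(11), - 85.92,  -  56.23,-40 ,-36, - 23,-63 * sqrt ( 11)/11, 0 , sqrt(2)/2,pi, sqrt( 13 ),sqrt( 13) , sqrt(14),sqrt(15),3*sqrt ( 2 ),80*sqrt(2 )/3,96.78] 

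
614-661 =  - 47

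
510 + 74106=74616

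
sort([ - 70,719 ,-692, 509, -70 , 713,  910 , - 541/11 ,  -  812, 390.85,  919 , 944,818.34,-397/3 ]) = [ - 812 ,-692 ,-397/3, - 70, - 70,- 541/11,390.85, 509,713 , 719, 818.34, 910,919,944]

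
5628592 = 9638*584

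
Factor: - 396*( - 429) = 169884 =2^2*3^3*11^2 * 13^1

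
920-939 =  - 19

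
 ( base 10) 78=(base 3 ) 2220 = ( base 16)4e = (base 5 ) 303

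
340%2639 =340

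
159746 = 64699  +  95047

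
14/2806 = 7/1403 = 0.00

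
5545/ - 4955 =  - 2 + 873/991= - 1.12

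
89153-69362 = 19791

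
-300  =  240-540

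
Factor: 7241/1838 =2^( - 1)*13^1 * 557^1*919^( - 1)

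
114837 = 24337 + 90500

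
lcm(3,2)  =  6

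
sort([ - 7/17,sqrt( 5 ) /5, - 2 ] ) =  [-2, - 7/17,sqrt( 5 ) /5]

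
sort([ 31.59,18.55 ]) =[18.55,  31.59 ] 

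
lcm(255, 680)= 2040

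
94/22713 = 94/22713 = 0.00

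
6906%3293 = 320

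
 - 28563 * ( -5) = 142815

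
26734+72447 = 99181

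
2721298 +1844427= 4565725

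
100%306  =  100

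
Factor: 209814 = 2^1*3^1*11^2*17^2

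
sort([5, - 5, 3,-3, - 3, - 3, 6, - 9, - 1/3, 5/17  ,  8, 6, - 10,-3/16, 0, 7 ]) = [ - 10, - 9, - 5 ,- 3, - 3, - 3,  -  1/3, - 3/16, 0, 5/17, 3, 5, 6, 6, 7, 8] 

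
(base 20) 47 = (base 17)52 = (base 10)87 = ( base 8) 127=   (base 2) 1010111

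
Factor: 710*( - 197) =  - 139870 = -2^1*5^1*71^1*197^1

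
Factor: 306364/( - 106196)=- 401/139 = -139^ ( - 1)*401^1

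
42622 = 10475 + 32147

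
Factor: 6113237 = 13^2*61^1*593^1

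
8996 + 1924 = 10920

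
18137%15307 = 2830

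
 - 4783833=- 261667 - 4522166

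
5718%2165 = 1388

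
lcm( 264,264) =264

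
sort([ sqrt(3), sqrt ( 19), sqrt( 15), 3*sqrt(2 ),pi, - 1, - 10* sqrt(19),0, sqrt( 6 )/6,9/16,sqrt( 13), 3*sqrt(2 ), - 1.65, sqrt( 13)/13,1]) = [ - 10*sqrt(19), - 1.65,-1, 0,sqrt( 13 ) /13,sqrt(6)/6,9/16, 1, sqrt(3), pi,sqrt ( 13), sqrt(15 ),3*sqrt(2 ),3*sqrt(2), sqrt( 19 )]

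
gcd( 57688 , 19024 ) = 8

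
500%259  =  241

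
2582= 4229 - 1647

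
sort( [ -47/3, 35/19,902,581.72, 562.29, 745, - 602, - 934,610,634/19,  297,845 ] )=[ - 934,-602, - 47/3,35/19,634/19, 297,562.29, 581.72,610,745 , 845 , 902]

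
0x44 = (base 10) 68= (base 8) 104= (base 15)48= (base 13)53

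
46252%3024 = 892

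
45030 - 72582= - 27552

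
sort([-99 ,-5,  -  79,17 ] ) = [-99,-79, - 5, 17]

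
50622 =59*858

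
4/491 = 4/491 =0.01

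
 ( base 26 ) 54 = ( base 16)86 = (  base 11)112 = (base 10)134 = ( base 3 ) 11222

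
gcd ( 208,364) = 52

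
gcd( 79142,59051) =1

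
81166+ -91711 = - 10545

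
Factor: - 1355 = - 5^1*271^1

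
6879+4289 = 11168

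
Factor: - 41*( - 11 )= 451= 11^1*41^1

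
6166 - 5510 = 656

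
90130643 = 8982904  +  81147739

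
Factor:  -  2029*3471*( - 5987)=42164399433 = 3^1*13^1*89^1*2029^1*5987^1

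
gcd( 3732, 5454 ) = 6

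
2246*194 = 435724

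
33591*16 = 537456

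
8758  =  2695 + 6063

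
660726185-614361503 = 46364682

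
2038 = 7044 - 5006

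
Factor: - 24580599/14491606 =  -2^ ( - 1) * 3^1*97^( -1)*811^1*10103^1 * 74699^( -1)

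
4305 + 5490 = 9795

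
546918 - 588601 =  - 41683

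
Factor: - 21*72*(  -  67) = 101304  =  2^3*3^3*7^1*67^1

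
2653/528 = 2653/528= 5.02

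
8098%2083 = 1849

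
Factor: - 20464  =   - 2^4*1279^1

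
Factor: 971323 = 31^1*31333^1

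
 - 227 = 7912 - 8139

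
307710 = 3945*78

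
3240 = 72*45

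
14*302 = 4228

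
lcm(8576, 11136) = 746112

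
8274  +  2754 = 11028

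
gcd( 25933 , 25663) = 1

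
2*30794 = 61588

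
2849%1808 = 1041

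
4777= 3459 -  - 1318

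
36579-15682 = 20897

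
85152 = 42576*2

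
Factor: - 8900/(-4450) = 2 = 2^1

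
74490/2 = 37245 = 37245.00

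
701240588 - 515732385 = 185508203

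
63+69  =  132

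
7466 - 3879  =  3587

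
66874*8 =534992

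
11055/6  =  1842 + 1/2= 1842.50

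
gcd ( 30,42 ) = 6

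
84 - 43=41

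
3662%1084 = 410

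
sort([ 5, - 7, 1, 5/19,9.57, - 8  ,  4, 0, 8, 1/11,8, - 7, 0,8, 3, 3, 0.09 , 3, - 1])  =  [ - 8, - 7, - 7, - 1,0, 0, 0.09,  1/11 , 5/19, 1,3,3,3, 4,  5, 8 , 8,8, 9.57] 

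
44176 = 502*88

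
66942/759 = 88+50/253 = 88.20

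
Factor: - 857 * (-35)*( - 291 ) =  - 8728545  =  - 3^1 * 5^1*7^1*97^1 *857^1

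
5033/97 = 5033/97 = 51.89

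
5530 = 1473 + 4057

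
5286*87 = 459882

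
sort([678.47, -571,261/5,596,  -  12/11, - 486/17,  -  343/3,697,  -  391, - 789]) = [ - 789,  -  571, - 391,-343/3, - 486/17,-12/11, 261/5 , 596,678.47, 697]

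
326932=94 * 3478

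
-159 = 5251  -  5410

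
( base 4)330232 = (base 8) 7456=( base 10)3886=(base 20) 9e6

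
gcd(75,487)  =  1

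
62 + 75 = 137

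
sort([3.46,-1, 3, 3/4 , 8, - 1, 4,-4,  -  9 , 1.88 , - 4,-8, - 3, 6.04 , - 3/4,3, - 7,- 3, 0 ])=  [ - 9,- 8,-7,-4,  -  4, - 3,-3, - 1,  -  1, - 3/4, 0, 3/4 , 1.88,  3,3, 3.46, 4, 6.04, 8] 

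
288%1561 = 288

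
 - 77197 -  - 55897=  - 21300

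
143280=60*2388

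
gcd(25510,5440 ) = 10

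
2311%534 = 175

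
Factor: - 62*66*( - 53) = 2^2*3^1*11^1*31^1*53^1 = 216876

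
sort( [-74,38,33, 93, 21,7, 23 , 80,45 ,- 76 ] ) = [- 76, - 74, 7,21, 23, 33,38, 45, 80,93] 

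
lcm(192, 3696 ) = 14784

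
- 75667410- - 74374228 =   -  1293182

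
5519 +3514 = 9033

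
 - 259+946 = 687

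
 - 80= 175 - 255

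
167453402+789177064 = 956630466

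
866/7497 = 866/7497 =0.12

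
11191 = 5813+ 5378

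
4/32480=1/8120 = 0.00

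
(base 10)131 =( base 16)83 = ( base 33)3w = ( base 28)4J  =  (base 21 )65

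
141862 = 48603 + 93259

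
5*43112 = 215560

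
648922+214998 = 863920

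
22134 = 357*62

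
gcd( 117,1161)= 9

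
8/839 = 8/839= 0.01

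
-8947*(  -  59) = 527873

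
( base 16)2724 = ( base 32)9P4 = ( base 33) 96L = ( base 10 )10020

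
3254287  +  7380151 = 10634438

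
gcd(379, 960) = 1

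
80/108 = 20/27 = 0.74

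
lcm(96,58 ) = 2784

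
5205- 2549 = 2656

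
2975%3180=2975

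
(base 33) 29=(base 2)1001011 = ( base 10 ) 75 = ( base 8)113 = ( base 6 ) 203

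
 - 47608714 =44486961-92095675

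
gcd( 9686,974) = 2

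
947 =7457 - 6510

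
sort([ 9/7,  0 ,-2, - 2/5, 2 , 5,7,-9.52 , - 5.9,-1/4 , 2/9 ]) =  [ - 9.52, - 5.9, - 2, - 2/5 , - 1/4,0, 2/9, 9/7, 2,5 , 7]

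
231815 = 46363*5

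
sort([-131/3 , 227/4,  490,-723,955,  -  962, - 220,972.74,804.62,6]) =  [ - 962 , - 723, - 220, - 131/3,6,227/4, 490,804.62,955, 972.74]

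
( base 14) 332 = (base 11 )525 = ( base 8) 1170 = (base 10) 632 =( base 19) 1e5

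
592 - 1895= - 1303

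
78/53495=6/4115= 0.00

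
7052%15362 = 7052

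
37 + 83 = 120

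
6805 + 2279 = 9084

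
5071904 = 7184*706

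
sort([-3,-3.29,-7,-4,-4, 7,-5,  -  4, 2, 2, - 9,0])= [ - 9,  -  7, - 5,  -  4 , - 4,-4, - 3.29, - 3,0,2, 2, 7]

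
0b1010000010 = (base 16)282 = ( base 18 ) 1hc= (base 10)642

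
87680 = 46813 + 40867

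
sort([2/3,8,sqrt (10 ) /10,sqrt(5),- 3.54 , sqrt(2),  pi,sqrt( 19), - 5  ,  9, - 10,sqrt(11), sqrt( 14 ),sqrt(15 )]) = [ - 10, - 5,  -  3.54,sqrt(10)/10, 2/3,sqrt(2),sqrt(5),pi, sqrt( 11) , sqrt(  14),  sqrt( 15),sqrt(19),8,9] 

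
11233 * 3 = 33699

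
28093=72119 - 44026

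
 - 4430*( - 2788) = 12350840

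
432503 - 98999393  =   - 98566890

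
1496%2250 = 1496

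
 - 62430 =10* ( - 6243)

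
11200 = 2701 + 8499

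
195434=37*5282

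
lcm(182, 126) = 1638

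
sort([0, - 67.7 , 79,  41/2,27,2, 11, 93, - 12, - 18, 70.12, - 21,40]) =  [ - 67.7, - 21, - 18, - 12, 0, 2, 11, 41/2, 27,40, 70.12, 79, 93] 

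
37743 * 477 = 18003411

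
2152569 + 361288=2513857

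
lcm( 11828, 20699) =82796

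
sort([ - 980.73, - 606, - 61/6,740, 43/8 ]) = [  -  980.73,  -  606,  -  61/6,43/8,740 ]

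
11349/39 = 291=291.00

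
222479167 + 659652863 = 882132030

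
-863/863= - 1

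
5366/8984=2683/4492 = 0.60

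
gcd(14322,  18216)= 66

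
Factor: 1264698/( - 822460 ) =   -  37197/24190  =  - 2^( - 1 ) * 3^2*5^( - 1 )*41^ ( - 1 )*59^( - 1 )*4133^1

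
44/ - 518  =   - 22/259 = - 0.08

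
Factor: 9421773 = 3^1*43^1*73037^1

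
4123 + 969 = 5092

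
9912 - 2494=7418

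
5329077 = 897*5941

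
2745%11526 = 2745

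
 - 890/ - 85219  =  890/85219 = 0.01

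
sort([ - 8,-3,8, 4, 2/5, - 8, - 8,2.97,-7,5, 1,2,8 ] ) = [ - 8, - 8, - 8, - 7, - 3, 2/5,1,2,2.97,4,5, 8,8 ]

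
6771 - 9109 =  - 2338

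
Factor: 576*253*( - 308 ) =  - 44884224  =  -2^8*3^2*7^1*11^2*23^1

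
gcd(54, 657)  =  9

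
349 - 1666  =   - 1317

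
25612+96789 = 122401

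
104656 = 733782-629126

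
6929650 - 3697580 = 3232070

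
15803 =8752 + 7051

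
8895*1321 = 11750295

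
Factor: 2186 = 2^1*1093^1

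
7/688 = 7/688 = 0.01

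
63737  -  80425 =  - 16688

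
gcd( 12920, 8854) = 38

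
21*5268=110628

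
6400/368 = 400/23= 17.39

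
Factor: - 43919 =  - 37^1*1187^1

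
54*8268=446472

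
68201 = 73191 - 4990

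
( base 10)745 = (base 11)618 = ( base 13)454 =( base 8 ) 1351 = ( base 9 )1017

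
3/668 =3/668  =  0.00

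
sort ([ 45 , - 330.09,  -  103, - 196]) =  [-330.09, - 196,-103, 45]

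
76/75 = 1 + 1/75 = 1.01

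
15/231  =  5/77 = 0.06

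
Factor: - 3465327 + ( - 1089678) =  - 4555005 =- 3^1  *5^1*7^1*13^1*47^1*71^1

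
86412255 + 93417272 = 179829527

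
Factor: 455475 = 3^1*5^2 * 6073^1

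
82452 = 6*13742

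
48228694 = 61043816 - 12815122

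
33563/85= 33563/85 = 394.86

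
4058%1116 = 710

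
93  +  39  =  132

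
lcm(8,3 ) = 24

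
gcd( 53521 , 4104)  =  1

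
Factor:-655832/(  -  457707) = 2^3*3^(  -  1)*29^( - 1)*73^1 * 1123^1 *5261^(-1 )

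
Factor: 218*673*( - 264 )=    - 2^4*3^1*11^1*109^1*673^1= -  38732496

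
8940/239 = 37 + 97/239 = 37.41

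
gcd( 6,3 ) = 3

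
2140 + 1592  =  3732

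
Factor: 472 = 2^3*59^1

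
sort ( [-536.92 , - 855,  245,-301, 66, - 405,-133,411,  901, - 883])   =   [ - 883, -855,-536.92,-405 , - 301, - 133 , 66, 245, 411,901]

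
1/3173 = 1/3173 = 0.00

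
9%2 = 1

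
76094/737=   76094/737 = 103.25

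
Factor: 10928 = 2^4*683^1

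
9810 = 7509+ 2301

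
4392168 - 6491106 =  - 2098938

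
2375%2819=2375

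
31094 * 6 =186564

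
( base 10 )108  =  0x6C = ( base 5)413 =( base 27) 40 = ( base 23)4g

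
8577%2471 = 1164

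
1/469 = 1/469  =  0.00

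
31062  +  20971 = 52033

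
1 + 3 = 4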